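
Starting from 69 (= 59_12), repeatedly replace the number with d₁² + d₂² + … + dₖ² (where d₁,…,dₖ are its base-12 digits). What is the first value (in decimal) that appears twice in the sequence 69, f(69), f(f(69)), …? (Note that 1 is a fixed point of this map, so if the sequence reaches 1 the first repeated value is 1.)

69 = (5,9)_12 → 5² + 9² = 25 + 81 = 106
106 = (8,10)_12 → 8² + 10² = 64 + 100 = 164
164 = (1,1,8)_12 → 1² + 1² + 8² = 1 + 1 + 64 = 66
66 = (5,6)_12 → 5² + 6² = 25 + 36 = 61
61 = (5,1)_12 → 5² + 1² = 25 + 1 = 26
26 = (2,2)_12 → 2² + 2² = 4 + 4 = 8
8 = (8)_12 → 8² = 64
64 = (5,4)_12 → 5² + 4² = 25 + 16 = 41
41 = (3,5)_12 → 3² + 5² = 9 + 25 = 34
34 = (2,10)_12 → 2² + 10² = 4 + 100 = 104
104 = (8,8)_12 → 8² + 8² = 64 + 64 = 128
128 = (10,8)_12 → 10² + 8² = 100 + 64 = 164  — 164 already appeared earlier.

164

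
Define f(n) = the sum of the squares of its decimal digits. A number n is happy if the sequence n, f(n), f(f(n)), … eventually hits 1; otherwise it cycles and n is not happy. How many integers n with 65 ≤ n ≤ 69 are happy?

1

65: 65 → 61 → 37 → 58 → 89 → 145 → 42 → 20 → 4 → 16 → 37  (repeats 37)
66: 66 → 72 → 53 → 34 → 25 → 29 → 85 → 89 → 145 → 42 → 20 → 4 → 16 → 37 → 58 → 89  (repeats 89)
67: 67 → 85 → 89 → 145 → 42 → 20 → 4 → 16 → 37 → 58 → 89  (repeats 89)
68: 68 → 100 → 1  (reaches 1)
69: 69 → 117 → 51 → 26 → 40 → 16 → 37 → 58 → 89 → 145 → 42 → 20 → 4 → 16  (repeats 16)
happy: 68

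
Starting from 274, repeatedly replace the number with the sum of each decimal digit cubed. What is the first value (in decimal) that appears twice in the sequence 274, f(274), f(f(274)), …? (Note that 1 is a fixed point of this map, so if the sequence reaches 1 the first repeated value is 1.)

370

274 → 2³ + 7³ + 4³ = 8 + 343 + 64 = 415
415 → 4³ + 1³ + 5³ = 64 + 1 + 125 = 190
190 → 1³ + 9³ + 0³ = 1 + 729 + 0 = 730
730 → 7³ + 3³ + 0³ = 343 + 27 + 0 = 370
370 → 3³ + 7³ + 0³ = 27 + 343 + 0 = 370  — 370 already appeared earlier.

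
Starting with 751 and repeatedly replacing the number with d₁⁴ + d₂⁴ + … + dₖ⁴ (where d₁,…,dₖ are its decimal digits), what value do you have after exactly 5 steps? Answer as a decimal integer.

751 → 7⁴ + 5⁴ + 1⁴ = 3027
3027 → 3⁴ + 0⁴ + 2⁴ + 7⁴ = 2498
2498 → 2⁴ + 4⁴ + 9⁴ + 8⁴ = 10929
10929 → 1⁴ + 0⁴ + 9⁴ + 2⁴ + 9⁴ = 13139
13139 → 1⁴ + 3⁴ + 1⁴ + 3⁴ + 9⁴ = 6725

6725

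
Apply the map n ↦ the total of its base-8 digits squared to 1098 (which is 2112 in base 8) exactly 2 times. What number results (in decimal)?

5

1098 = (2,1,1,2)_8 → 2² + 1² + 1² + 2² = 10
10 = (1,2)_8 → 1² + 2² = 5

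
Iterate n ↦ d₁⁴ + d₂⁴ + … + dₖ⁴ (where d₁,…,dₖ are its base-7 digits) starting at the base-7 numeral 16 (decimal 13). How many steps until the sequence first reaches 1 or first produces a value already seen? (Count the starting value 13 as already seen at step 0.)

14

13 = (1,6)_7 → 1⁴ + 6⁴ = 1 + 1296 = 1297
1297 = (3,5,3,2)_7 → 3⁴ + 5⁴ + 3⁴ + 2⁴ = 81 + 625 + 81 + 16 = 803
803 = (2,2,2,5)_7 → 2⁴ + 2⁴ + 2⁴ + 5⁴ = 16 + 16 + 16 + 625 = 673
673 = (1,6,5,1)_7 → 1⁴ + 6⁴ + 5⁴ + 1⁴ = 1 + 1296 + 625 + 1 = 1923
1923 = (5,4,1,5)_7 → 5⁴ + 4⁴ + 1⁴ + 5⁴ = 625 + 256 + 1 + 625 = 1507
1507 = (4,2,5,2)_7 → 4⁴ + 2⁴ + 5⁴ + 2⁴ = 256 + 16 + 625 + 16 = 913
913 = (2,4,4,3)_7 → 2⁴ + 4⁴ + 4⁴ + 3⁴ = 16 + 256 + 256 + 81 = 609
609 = (1,5,3,0)_7 → 1⁴ + 5⁴ + 3⁴ + 0⁴ = 1 + 625 + 81 + 0 = 707
707 = (2,0,3,0)_7 → 2⁴ + 0⁴ + 3⁴ + 0⁴ = 16 + 0 + 81 + 0 = 97
97 = (1,6,6)_7 → 1⁴ + 6⁴ + 6⁴ = 1 + 1296 + 1296 = 2593
2593 = (1,0,3,6,3)_7 → 1⁴ + 0⁴ + 3⁴ + 6⁴ + 3⁴ = 1 + 0 + 81 + 1296 + 81 = 1459
1459 = (4,1,5,3)_7 → 4⁴ + 1⁴ + 5⁴ + 3⁴ = 256 + 1 + 625 + 81 = 963
963 = (2,5,4,4)_7 → 2⁴ + 5⁴ + 4⁴ + 4⁴ = 16 + 625 + 256 + 256 = 1153
1153 = (3,2,3,5)_7 → 3⁴ + 2⁴ + 3⁴ + 5⁴ = 81 + 16 + 81 + 625 = 803  — 803 repeats.
That took 14 steps.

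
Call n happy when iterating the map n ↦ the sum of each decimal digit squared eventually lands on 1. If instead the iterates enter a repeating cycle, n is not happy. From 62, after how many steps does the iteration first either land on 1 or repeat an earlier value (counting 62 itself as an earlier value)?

10

62 → 40
40 → 16
16 → 37
37 → 58
58 → 89
89 → 145
145 → 42
42 → 20
20 → 4
4 → 16  — 16 repeats.
That took 10 steps.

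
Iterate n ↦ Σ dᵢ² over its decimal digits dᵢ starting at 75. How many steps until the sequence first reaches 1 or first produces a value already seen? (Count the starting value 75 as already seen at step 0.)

75 → 7² + 5² = 49 + 25 = 74
74 → 7² + 4² = 49 + 16 = 65
65 → 6² + 5² = 36 + 25 = 61
61 → 6² + 1² = 36 + 1 = 37
37 → 3² + 7² = 9 + 49 = 58
58 → 5² + 8² = 25 + 64 = 89
89 → 8² + 9² = 64 + 81 = 145
145 → 1² + 4² + 5² = 1 + 16 + 25 = 42
42 → 4² + 2² = 16 + 4 = 20
20 → 2² + 0² = 4 + 0 = 4
4 → 4² = 16
16 → 1² + 6² = 1 + 36 = 37  — 37 repeats.
That took 12 steps.

12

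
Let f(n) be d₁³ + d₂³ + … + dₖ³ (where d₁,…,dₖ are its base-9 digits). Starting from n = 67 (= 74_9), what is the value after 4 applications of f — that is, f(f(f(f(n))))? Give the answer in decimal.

469

67 = (7,4)_9 → 7³ + 4³ = 343 + 64 = 407
407 = (5,0,2)_9 → 5³ + 0³ + 2³ = 125 + 0 + 8 = 133
133 = (1,5,7)_9 → 1³ + 5³ + 7³ = 1 + 125 + 343 = 469
469 = (5,7,1)_9 → 5³ + 7³ + 1³ = 125 + 343 + 1 = 469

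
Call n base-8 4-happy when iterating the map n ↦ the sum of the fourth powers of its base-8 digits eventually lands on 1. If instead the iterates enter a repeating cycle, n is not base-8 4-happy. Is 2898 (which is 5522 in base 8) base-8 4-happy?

base-8 4-happy

2898 = (5,5,2,2)_8 → 1282
1282 = (2,4,0,2)_8 → 288
288 = (4,4,0)_8 → 512
512 = (1,0,0,0)_8 → 1  — reached 1.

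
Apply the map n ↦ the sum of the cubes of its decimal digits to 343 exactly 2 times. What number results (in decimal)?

514

343 → 3³ + 4³ + 3³ = 118
118 → 1³ + 1³ + 8³ = 514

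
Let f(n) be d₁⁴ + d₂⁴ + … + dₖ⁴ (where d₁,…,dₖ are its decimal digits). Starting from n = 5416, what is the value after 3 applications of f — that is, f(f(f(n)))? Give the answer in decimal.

2178

5416 → 2178
2178 → 6514
6514 → 2178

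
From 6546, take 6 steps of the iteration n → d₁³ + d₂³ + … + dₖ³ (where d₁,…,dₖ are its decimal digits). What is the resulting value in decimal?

99

6546 → 6³ + 5³ + 4³ + 6³ = 621
621 → 6³ + 2³ + 1³ = 225
225 → 2³ + 2³ + 5³ = 141
141 → 1³ + 4³ + 1³ = 66
66 → 6³ + 6³ = 432
432 → 4³ + 3³ + 2³ = 99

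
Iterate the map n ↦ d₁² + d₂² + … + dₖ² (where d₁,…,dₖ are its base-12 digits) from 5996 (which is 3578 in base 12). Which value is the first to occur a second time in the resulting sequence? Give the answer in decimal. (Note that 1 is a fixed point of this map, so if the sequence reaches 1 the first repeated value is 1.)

100

5996 = (3,5,7,8)_12 → 3² + 5² + 7² + 8² = 147
147 = (1,0,3)_12 → 1² + 0² + 3² = 10
10 = (10)_12 → 10² = 100
100 = (8,4)_12 → 8² + 4² = 80
80 = (6,8)_12 → 6² + 8² = 100  — 100 already appeared earlier.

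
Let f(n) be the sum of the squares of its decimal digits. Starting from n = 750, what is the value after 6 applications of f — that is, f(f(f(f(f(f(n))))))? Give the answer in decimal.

89

750 → 7² + 5² + 0² = 49 + 25 + 0 = 74
74 → 7² + 4² = 49 + 16 = 65
65 → 6² + 5² = 36 + 25 = 61
61 → 6² + 1² = 36 + 1 = 37
37 → 3² + 7² = 9 + 49 = 58
58 → 5² + 8² = 25 + 64 = 89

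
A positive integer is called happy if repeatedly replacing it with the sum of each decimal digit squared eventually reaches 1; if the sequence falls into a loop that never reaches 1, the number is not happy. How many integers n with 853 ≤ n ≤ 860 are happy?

853: 853 → 98 → 145 → 42 → 20 → 4 → 16 → 37 → 58 → 89 → 145  — not happy
854: 854 → 105 → 26 → 40 → 16 → 37 → 58 → 89 → 145 → 42 → 20 → 4 → 16  — not happy
855: 855 → 114 → 18 → 65 → 61 → 37 → 58 → 89 → 145 → 42 → 20 → 4 → 16 → 37  — not happy
856: 856 → 125 → 30 → 9 → 81 → 65 → 61 → 37 → 58 → 89 → 145 → 42 → 20 → 4 → 16 → 37  — not happy
857: 857 → 138 → 74 → 65 → 61 → 37 → 58 → 89 → 145 → 42 → 20 → 4 → 16 → 37  — not happy
858: 858 → 153 → 35 → 34 → 25 → 29 → 85 → 89 → 145 → 42 → 20 → 4 → 16 → 37 → 58 → 89  — not happy
859: 859 → 170 → 50 → 25 → 29 → 85 → 89 → 145 → 42 → 20 → 4 → 16 → 37 → 58 → 89  — not happy
860: 860 → 100 → 1  — happy
happy: 860

1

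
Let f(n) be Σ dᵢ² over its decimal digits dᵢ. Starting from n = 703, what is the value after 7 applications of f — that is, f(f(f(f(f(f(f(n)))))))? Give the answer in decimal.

16

703 → 7² + 0² + 3² = 49 + 0 + 9 = 58
58 → 5² + 8² = 25 + 64 = 89
89 → 8² + 9² = 64 + 81 = 145
145 → 1² + 4² + 5² = 1 + 16 + 25 = 42
42 → 4² + 2² = 16 + 4 = 20
20 → 2² + 0² = 4 + 0 = 4
4 → 4² = 16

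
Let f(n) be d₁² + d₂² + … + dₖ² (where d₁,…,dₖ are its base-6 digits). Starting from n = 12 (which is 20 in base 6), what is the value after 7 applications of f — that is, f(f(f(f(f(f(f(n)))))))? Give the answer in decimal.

12 = (2,0)_6 → 4
4 = (4)_6 → 16
16 = (2,4)_6 → 20
20 = (3,2)_6 → 13
13 = (2,1)_6 → 5
5 = (5)_6 → 25
25 = (4,1)_6 → 17

17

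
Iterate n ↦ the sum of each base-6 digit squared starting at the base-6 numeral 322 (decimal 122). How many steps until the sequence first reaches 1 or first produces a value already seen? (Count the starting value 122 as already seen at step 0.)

122 = (3,2,2)_6 → 3² + 2² + 2² = 9 + 4 + 4 = 17
17 = (2,5)_6 → 2² + 5² = 4 + 25 = 29
29 = (4,5)_6 → 4² + 5² = 16 + 25 = 41
41 = (1,0,5)_6 → 1² + 0² + 5² = 1 + 0 + 25 = 26
26 = (4,2)_6 → 4² + 2² = 16 + 4 = 20
20 = (3,2)_6 → 3² + 2² = 9 + 4 = 13
13 = (2,1)_6 → 2² + 1² = 4 + 1 = 5
5 = (5)_6 → 5² = 25
25 = (4,1)_6 → 4² + 1² = 16 + 1 = 17  — 17 repeats.
That took 9 steps.

9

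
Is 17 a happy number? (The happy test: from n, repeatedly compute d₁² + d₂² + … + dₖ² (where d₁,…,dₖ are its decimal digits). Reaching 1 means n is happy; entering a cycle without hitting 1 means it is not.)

17 → 50
50 → 25
25 → 29
29 → 85
85 → 89
89 → 145
145 → 42
42 → 20
20 → 4
4 → 16
16 → 37
37 → 58
58 → 89  — 89 already seen; the sequence cycles without reaching 1.

not happy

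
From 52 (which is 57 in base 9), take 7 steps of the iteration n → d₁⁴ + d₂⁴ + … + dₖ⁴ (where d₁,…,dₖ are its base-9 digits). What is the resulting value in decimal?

1394

52 = (5,7)_9 → 3026
3026 = (4,1,3,2)_9 → 354
354 = (4,3,3)_9 → 418
418 = (5,1,4)_9 → 882
882 = (1,1,8,0)_9 → 4098
4098 = (5,5,5,3)_9 → 1956
1956 = (2,6,1,3)_9 → 1394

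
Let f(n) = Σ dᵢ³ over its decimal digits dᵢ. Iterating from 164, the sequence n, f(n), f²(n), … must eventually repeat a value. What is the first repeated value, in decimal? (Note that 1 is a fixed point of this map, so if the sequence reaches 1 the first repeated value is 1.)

371

164 → 281
281 → 521
521 → 134
134 → 92
92 → 737
737 → 713
713 → 371
371 → 371  — 371 already appeared earlier.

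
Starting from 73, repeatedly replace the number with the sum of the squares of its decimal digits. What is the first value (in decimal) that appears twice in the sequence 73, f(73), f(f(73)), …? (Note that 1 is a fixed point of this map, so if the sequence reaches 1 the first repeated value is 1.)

58

73 → 58
58 → 89
89 → 145
145 → 42
42 → 20
20 → 4
4 → 16
16 → 37
37 → 58  — 58 already appeared earlier.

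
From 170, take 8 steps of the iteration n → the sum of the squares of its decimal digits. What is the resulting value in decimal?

170 → 1² + 7² + 0² = 50
50 → 5² + 0² = 25
25 → 2² + 5² = 29
29 → 2² + 9² = 85
85 → 8² + 5² = 89
89 → 8² + 9² = 145
145 → 1² + 4² + 5² = 42
42 → 4² + 2² = 20

20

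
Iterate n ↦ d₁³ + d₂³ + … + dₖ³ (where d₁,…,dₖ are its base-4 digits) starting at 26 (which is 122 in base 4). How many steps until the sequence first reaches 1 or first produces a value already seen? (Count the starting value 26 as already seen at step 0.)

26 = (1,2,2)_4 → 17
17 = (1,0,1)_4 → 2
2 = (2)_4 → 8
8 = (2,0)_4 → 8  — 8 repeats.
That took 4 steps.

4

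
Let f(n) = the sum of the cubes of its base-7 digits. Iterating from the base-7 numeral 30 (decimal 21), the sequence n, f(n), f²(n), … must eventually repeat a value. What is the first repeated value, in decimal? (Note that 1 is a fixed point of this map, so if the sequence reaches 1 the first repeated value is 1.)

9

21 = (3,0)_7 → 3³ + 0³ = 27
27 = (3,6)_7 → 3³ + 6³ = 243
243 = (4,6,5)_7 → 4³ + 6³ + 5³ = 405
405 = (1,1,1,6)_7 → 1³ + 1³ + 1³ + 6³ = 219
219 = (4,3,2)_7 → 4³ + 3³ + 2³ = 99
99 = (2,0,1)_7 → 2³ + 0³ + 1³ = 9
9 = (1,2)_7 → 1³ + 2³ = 9  — 9 already appeared earlier.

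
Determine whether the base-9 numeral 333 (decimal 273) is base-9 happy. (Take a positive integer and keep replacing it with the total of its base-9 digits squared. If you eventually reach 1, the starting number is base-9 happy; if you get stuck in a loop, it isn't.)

273 = (3,3,3)_9 → 27
27 = (3,0)_9 → 9
9 = (1,0)_9 → 1  — reached 1.

base-9 happy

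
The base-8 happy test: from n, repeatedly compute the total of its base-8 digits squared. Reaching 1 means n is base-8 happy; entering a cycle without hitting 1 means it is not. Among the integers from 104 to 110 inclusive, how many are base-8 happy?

104: 104 → 26 → 13 → 26  (repeats 26)
105: 105 → 27 → 18 → 8 → 1  (reaches 1)
106: 106 → 30 → 45 → 50 → 40 → 25 → 10 → 5 → 25  (repeats 25)
107: 107 → 35 → 25 → 10 → 5 → 25  (repeats 25)
108: 108 → 42 → 29 → 34 → 20 → 20  (repeats 20)
109: 109 → 51 → 45 → 50 → 40 → 25 → 10 → 5 → 25  (repeats 25)
110: 110 → 62 → 85 → 30 → 45 → 50 → 40 → 25 → 10 → 5 → 25  (repeats 25)
base-8 happy: 105

1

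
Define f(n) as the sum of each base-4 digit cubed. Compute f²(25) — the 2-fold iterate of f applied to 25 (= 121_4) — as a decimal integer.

16

25 = (1,2,1)_4 → 1³ + 2³ + 1³ = 1 + 8 + 1 = 10
10 = (2,2)_4 → 2³ + 2³ = 8 + 8 = 16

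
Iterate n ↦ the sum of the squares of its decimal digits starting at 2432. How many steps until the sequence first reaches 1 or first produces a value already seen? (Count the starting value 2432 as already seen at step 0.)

13

2432 → 2² + 4² + 3² + 2² = 4 + 16 + 9 + 4 = 33
33 → 3² + 3² = 9 + 9 = 18
18 → 1² + 8² = 1 + 64 = 65
65 → 6² + 5² = 36 + 25 = 61
61 → 6² + 1² = 36 + 1 = 37
37 → 3² + 7² = 9 + 49 = 58
58 → 5² + 8² = 25 + 64 = 89
89 → 8² + 9² = 64 + 81 = 145
145 → 1² + 4² + 5² = 1 + 16 + 25 = 42
42 → 4² + 2² = 16 + 4 = 20
20 → 2² + 0² = 4 + 0 = 4
4 → 4² = 16
16 → 1² + 6² = 1 + 36 = 37  — 37 repeats.
That took 13 steps.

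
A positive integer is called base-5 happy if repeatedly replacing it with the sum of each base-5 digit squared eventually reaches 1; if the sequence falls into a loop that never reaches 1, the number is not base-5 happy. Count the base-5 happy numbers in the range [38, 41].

1

38: 38 → 14 → 20 → 16 → 10 → 4 → 16  — not base-5 happy
39: 39 → 21 → 17 → 13 → 13  — not base-5 happy
40: 40 → 10 → 4 → 16 → 10  — not base-5 happy
41: 41 → 11 → 5 → 1  — base-5 happy
base-5 happy: 41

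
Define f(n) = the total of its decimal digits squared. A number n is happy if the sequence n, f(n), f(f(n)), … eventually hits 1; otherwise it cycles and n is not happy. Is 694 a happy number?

694 → 6² + 9² + 4² = 36 + 81 + 16 = 133
133 → 1² + 3² + 3² = 1 + 9 + 9 = 19
19 → 1² + 9² = 1 + 81 = 82
82 → 8² + 2² = 64 + 4 = 68
68 → 6² + 8² = 36 + 64 = 100
100 → 1² + 0² + 0² = 1 + 0 + 0 = 1  — reached 1.

happy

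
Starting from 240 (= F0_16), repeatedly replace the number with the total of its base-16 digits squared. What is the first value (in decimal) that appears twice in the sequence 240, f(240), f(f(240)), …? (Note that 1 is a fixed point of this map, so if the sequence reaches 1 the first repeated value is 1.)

240 = (15,0)_16 → 15² + 0² = 225
225 = (14,1)_16 → 14² + 1² = 197
197 = (12,5)_16 → 12² + 5² = 169
169 = (10,9)_16 → 10² + 9² = 181
181 = (11,5)_16 → 11² + 5² = 146
146 = (9,2)_16 → 9² + 2² = 85
85 = (5,5)_16 → 5² + 5² = 50
50 = (3,2)_16 → 3² + 2² = 13
13 = (13)_16 → 13² = 169  — 169 already appeared earlier.

169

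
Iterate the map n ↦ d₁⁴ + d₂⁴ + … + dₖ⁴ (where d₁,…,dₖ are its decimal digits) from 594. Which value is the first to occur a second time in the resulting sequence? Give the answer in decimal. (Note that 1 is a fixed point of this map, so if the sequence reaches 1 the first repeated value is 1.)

4179

594 → 5⁴ + 9⁴ + 4⁴ = 7442
7442 → 7⁴ + 4⁴ + 4⁴ + 2⁴ = 2929
2929 → 2⁴ + 9⁴ + 2⁴ + 9⁴ = 13154
13154 → 1⁴ + 3⁴ + 1⁴ + 5⁴ + 4⁴ = 964
964 → 9⁴ + 6⁴ + 4⁴ = 8113
8113 → 8⁴ + 1⁴ + 1⁴ + 3⁴ = 4179
4179 → 4⁴ + 1⁴ + 7⁴ + 9⁴ = 9219
9219 → 9⁴ + 2⁴ + 1⁴ + 9⁴ = 13139
13139 → 1⁴ + 3⁴ + 1⁴ + 3⁴ + 9⁴ = 6725
6725 → 6⁴ + 7⁴ + 2⁴ + 5⁴ = 4338
4338 → 4⁴ + 3⁴ + 3⁴ + 8⁴ = 4514
4514 → 4⁴ + 5⁴ + 1⁴ + 4⁴ = 1138
1138 → 1⁴ + 1⁴ + 3⁴ + 8⁴ = 4179  — 4179 already appeared earlier.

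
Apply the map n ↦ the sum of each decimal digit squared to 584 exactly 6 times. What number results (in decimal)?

584 → 5² + 8² + 4² = 25 + 64 + 16 = 105
105 → 1² + 0² + 5² = 1 + 0 + 25 = 26
26 → 2² + 6² = 4 + 36 = 40
40 → 4² + 0² = 16 + 0 = 16
16 → 1² + 6² = 1 + 36 = 37
37 → 3² + 7² = 9 + 49 = 58

58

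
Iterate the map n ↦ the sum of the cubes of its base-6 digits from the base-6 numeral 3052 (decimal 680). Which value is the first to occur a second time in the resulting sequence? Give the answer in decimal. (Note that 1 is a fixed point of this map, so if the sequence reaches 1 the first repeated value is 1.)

190

680 = (3,0,5,2)_6 → 3³ + 0³ + 5³ + 2³ = 160
160 = (4,2,4)_6 → 4³ + 2³ + 4³ = 136
136 = (3,4,4)_6 → 3³ + 4³ + 4³ = 155
155 = (4,1,5)_6 → 4³ + 1³ + 5³ = 190
190 = (5,1,4)_6 → 5³ + 1³ + 4³ = 190  — 190 already appeared earlier.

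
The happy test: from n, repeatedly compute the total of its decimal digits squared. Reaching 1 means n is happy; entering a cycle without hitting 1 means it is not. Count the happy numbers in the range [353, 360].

353: 353 → 43 → 25 → 29 → 85 → 89 → 145 → 42 → 20 → 4 → 16 → 37 → 58 → 89  (repeats 89)
354: 354 → 50 → 25 → 29 → 85 → 89 → 145 → 42 → 20 → 4 → 16 → 37 → 58 → 89  (repeats 89)
355: 355 → 59 → 106 → 37 → 58 → 89 → 145 → 42 → 20 → 4 → 16 → 37  (repeats 37)
356: 356 → 70 → 49 → 97 → 130 → 10 → 1  (reaches 1)
357: 357 → 83 → 73 → 58 → 89 → 145 → 42 → 20 → 4 → 16 → 37 → 58  (repeats 58)
358: 358 → 98 → 145 → 42 → 20 → 4 → 16 → 37 → 58 → 89 → 145  (repeats 145)
359: 359 → 115 → 27 → 53 → 34 → 25 → 29 → 85 → 89 → 145 → 42 → 20 → 4 → 16 → 37 → 58 → 89  (repeats 89)
360: 360 → 45 → 41 → 17 → 50 → 25 → 29 → 85 → 89 → 145 → 42 → 20 → 4 → 16 → 37 → 58 → 89  (repeats 89)
happy: 356

1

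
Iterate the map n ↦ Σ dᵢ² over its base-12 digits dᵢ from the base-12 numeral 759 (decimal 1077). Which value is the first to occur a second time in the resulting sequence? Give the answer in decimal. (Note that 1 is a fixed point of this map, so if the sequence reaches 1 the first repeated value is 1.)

1077 = (7,5,9)_12 → 7² + 5² + 9² = 49 + 25 + 81 = 155
155 = (1,0,11)_12 → 1² + 0² + 11² = 1 + 0 + 121 = 122
122 = (10,2)_12 → 10² + 2² = 100 + 4 = 104
104 = (8,8)_12 → 8² + 8² = 64 + 64 = 128
128 = (10,8)_12 → 10² + 8² = 100 + 64 = 164
164 = (1,1,8)_12 → 1² + 1² + 8² = 1 + 1 + 64 = 66
66 = (5,6)_12 → 5² + 6² = 25 + 36 = 61
61 = (5,1)_12 → 5² + 1² = 25 + 1 = 26
26 = (2,2)_12 → 2² + 2² = 4 + 4 = 8
8 = (8)_12 → 8² = 64
64 = (5,4)_12 → 5² + 4² = 25 + 16 = 41
41 = (3,5)_12 → 3² + 5² = 9 + 25 = 34
34 = (2,10)_12 → 2² + 10² = 4 + 100 = 104  — 104 already appeared earlier.

104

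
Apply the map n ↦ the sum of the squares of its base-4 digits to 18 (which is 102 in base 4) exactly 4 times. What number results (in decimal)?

1

18 = (1,0,2)_4 → 1² + 0² + 2² = 5
5 = (1,1)_4 → 1² + 1² = 2
2 = (2)_4 → 2² = 4
4 = (1,0)_4 → 1² + 0² = 1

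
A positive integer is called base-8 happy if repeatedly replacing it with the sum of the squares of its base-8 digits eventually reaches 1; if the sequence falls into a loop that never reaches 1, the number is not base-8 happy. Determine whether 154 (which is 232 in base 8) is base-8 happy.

not base-8 happy

154 = (2,3,2)_8 → 2² + 3² + 2² = 4 + 9 + 4 = 17
17 = (2,1)_8 → 2² + 1² = 4 + 1 = 5
5 = (5)_8 → 5² = 25
25 = (3,1)_8 → 3² + 1² = 9 + 1 = 10
10 = (1,2)_8 → 1² + 2² = 1 + 4 = 5  — 5 already seen; the sequence cycles without reaching 1.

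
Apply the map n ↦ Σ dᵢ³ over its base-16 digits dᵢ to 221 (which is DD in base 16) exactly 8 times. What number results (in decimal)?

3527

221 = (13,13)_16 → 13³ + 13³ = 2197 + 2197 = 4394
4394 = (1,1,2,10)_16 → 1³ + 1³ + 2³ + 10³ = 1 + 1 + 8 + 1000 = 1010
1010 = (3,15,2)_16 → 3³ + 15³ + 2³ = 27 + 3375 + 8 = 3410
3410 = (13,5,2)_16 → 13³ + 5³ + 2³ = 2197 + 125 + 8 = 2330
2330 = (9,1,10)_16 → 9³ + 1³ + 10³ = 729 + 1 + 1000 = 1730
1730 = (6,12,2)_16 → 6³ + 12³ + 2³ = 216 + 1728 + 8 = 1952
1952 = (7,10,0)_16 → 7³ + 10³ + 0³ = 343 + 1000 + 0 = 1343
1343 = (5,3,15)_16 → 5³ + 3³ + 15³ = 125 + 27 + 3375 = 3527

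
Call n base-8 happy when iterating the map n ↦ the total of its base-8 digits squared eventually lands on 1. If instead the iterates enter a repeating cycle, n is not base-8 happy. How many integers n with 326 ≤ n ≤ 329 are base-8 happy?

1

326: 326 → 61 → 74 → 6 → 36 → 32 → 16 → 4 → 16  (repeats 16)
327: 327 → 74 → 6 → 36 → 32 → 16 → 4 → 16  (repeats 16)
328: 328 → 26 → 13 → 26  (repeats 26)
329: 329 → 27 → 18 → 8 → 1  (reaches 1)
base-8 happy: 329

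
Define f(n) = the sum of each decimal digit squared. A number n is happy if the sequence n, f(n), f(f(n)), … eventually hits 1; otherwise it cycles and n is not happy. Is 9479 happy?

9479 → 9² + 4² + 7² + 9² = 227
227 → 2² + 2² + 7² = 57
57 → 5² + 7² = 74
74 → 7² + 4² = 65
65 → 6² + 5² = 61
61 → 6² + 1² = 37
37 → 3² + 7² = 58
58 → 5² + 8² = 89
89 → 8² + 9² = 145
145 → 1² + 4² + 5² = 42
42 → 4² + 2² = 20
20 → 2² + 0² = 4
4 → 4² = 16
16 → 1² + 6² = 37  — 37 already seen; the sequence cycles without reaching 1.

not happy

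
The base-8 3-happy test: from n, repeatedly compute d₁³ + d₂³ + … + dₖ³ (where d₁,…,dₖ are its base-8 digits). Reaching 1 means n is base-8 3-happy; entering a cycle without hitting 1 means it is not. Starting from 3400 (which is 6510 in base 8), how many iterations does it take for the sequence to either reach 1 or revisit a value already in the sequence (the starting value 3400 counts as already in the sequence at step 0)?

3400 = (6,5,1,0)_8 → 6³ + 5³ + 1³ + 0³ = 342
342 = (5,2,6)_8 → 5³ + 2³ + 6³ = 349
349 = (5,3,5)_8 → 5³ + 3³ + 5³ = 277
277 = (4,2,5)_8 → 4³ + 2³ + 5³ = 197
197 = (3,0,5)_8 → 3³ + 0³ + 5³ = 152
152 = (2,3,0)_8 → 2³ + 3³ + 0³ = 35
35 = (4,3)_8 → 4³ + 3³ = 91
91 = (1,3,3)_8 → 1³ + 3³ + 3³ = 55
55 = (6,7)_8 → 6³ + 7³ = 559
559 = (1,0,5,7)_8 → 1³ + 0³ + 5³ + 7³ = 469
469 = (7,2,5)_8 → 7³ + 2³ + 5³ = 476
476 = (7,3,4)_8 → 7³ + 3³ + 4³ = 434
434 = (6,6,2)_8 → 6³ + 6³ + 2³ = 440
440 = (6,7,0)_8 → 6³ + 7³ + 0³ = 559  — 559 repeats.
That took 14 steps.

14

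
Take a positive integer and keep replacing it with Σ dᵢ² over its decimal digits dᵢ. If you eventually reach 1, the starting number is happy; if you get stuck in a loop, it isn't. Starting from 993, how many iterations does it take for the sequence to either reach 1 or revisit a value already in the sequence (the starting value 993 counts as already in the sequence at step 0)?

993 → 9² + 9² + 3² = 171
171 → 1² + 7² + 1² = 51
51 → 5² + 1² = 26
26 → 2² + 6² = 40
40 → 4² + 0² = 16
16 → 1² + 6² = 37
37 → 3² + 7² = 58
58 → 5² + 8² = 89
89 → 8² + 9² = 145
145 → 1² + 4² + 5² = 42
42 → 4² + 2² = 20
20 → 2² + 0² = 4
4 → 4² = 16  — 16 repeats.
That took 13 steps.

13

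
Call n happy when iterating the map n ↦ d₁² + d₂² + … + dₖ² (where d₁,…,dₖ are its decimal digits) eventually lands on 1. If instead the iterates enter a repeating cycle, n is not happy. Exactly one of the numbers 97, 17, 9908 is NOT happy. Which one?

97: 97 → 130 → 10 → 1  — reaches 1 (happy)
17: 17 → 50 → 25 → 29 → 85 → 89 → 145 → 42 → 20 → 4 → 16 → 37 → 58 → 89  — repeats 89 (not happy)
9908: 9908 → 226 → 44 → 32 → 13 → 10 → 1  — reaches 1 (happy)

17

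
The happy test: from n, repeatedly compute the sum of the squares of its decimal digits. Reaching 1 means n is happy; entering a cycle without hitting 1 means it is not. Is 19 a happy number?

happy

19 → 1² + 9² = 1 + 81 = 82
82 → 8² + 2² = 64 + 4 = 68
68 → 6² + 8² = 36 + 64 = 100
100 → 1² + 0² + 0² = 1 + 0 + 0 = 1  — reached 1.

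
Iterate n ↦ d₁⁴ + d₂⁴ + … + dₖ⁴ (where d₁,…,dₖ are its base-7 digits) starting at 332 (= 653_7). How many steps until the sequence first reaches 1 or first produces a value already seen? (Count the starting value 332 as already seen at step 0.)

332 = (6,5,3)_7 → 6⁴ + 5⁴ + 3⁴ = 2002
2002 = (5,5,6,0)_7 → 5⁴ + 5⁴ + 6⁴ + 0⁴ = 2546
2546 = (1,0,2,6,5)_7 → 1⁴ + 0⁴ + 2⁴ + 6⁴ + 5⁴ = 1938
1938 = (5,4,3,6)_7 → 5⁴ + 4⁴ + 3⁴ + 6⁴ = 2258
2258 = (6,4,0,4)_7 → 6⁴ + 4⁴ + 0⁴ + 4⁴ = 1808
1808 = (5,1,6,2)_7 → 5⁴ + 1⁴ + 6⁴ + 2⁴ = 1938  — 1938 repeats.
That took 6 steps.

6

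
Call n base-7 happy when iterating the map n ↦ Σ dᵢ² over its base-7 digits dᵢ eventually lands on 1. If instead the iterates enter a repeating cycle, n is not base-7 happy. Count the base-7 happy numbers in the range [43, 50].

43: 43 → 37 → 29 → 17 → 13 → 37  (repeats 37)
44: 44 → 40 → 50 → 2 → 4 → 16 → 8 → 2  (repeats 2)
45: 45 → 45  (repeats 45)
46: 46 → 52 → 10 → 10  (repeats 10)
47: 47 → 61 → 27 → 45 → 45  (repeats 45)
48: 48 → 72 → 14 → 4 → 16 → 8 → 2 → 4  (repeats 4)
49: 49 → 1  (reaches 1)
50: 50 → 2 → 4 → 16 → 8 → 2  (repeats 2)
base-7 happy: 49

1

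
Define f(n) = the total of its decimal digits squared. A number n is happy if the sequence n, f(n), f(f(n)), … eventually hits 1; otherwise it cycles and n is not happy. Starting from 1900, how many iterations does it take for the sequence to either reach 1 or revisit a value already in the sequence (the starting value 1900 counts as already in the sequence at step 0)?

1900 → 1² + 9² + 0² + 0² = 82
82 → 8² + 2² = 68
68 → 6² + 8² = 100
100 → 1² + 0² + 0² = 1  — reached 1.
That took 4 steps.

4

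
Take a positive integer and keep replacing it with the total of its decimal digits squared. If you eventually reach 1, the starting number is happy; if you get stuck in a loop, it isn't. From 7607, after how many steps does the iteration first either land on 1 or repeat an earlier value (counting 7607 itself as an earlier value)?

12

7607 → 7² + 6² + 0² + 7² = 49 + 36 + 0 + 49 = 134
134 → 1² + 3² + 4² = 1 + 9 + 16 = 26
26 → 2² + 6² = 4 + 36 = 40
40 → 4² + 0² = 16 + 0 = 16
16 → 1² + 6² = 1 + 36 = 37
37 → 3² + 7² = 9 + 49 = 58
58 → 5² + 8² = 25 + 64 = 89
89 → 8² + 9² = 64 + 81 = 145
145 → 1² + 4² + 5² = 1 + 16 + 25 = 42
42 → 4² + 2² = 16 + 4 = 20
20 → 2² + 0² = 4 + 0 = 4
4 → 4² = 16  — 16 repeats.
That took 12 steps.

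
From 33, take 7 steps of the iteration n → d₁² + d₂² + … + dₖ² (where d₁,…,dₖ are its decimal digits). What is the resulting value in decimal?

145

33 → 3² + 3² = 9 + 9 = 18
18 → 1² + 8² = 1 + 64 = 65
65 → 6² + 5² = 36 + 25 = 61
61 → 6² + 1² = 36 + 1 = 37
37 → 3² + 7² = 9 + 49 = 58
58 → 5² + 8² = 25 + 64 = 89
89 → 8² + 9² = 64 + 81 = 145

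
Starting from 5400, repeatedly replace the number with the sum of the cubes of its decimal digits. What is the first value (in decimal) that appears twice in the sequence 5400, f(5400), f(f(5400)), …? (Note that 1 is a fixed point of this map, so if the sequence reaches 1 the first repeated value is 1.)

153

5400 → 5³ + 4³ + 0³ + 0³ = 125 + 64 + 0 + 0 = 189
189 → 1³ + 8³ + 9³ = 1 + 512 + 729 = 1242
1242 → 1³ + 2³ + 4³ + 2³ = 1 + 8 + 64 + 8 = 81
81 → 8³ + 1³ = 512 + 1 = 513
513 → 5³ + 1³ + 3³ = 125 + 1 + 27 = 153
153 → 1³ + 5³ + 3³ = 1 + 125 + 27 = 153  — 153 already appeared earlier.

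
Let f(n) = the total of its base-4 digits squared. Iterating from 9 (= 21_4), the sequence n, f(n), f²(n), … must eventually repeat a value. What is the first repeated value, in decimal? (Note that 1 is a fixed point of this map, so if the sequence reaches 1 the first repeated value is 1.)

9 = (2,1)_4 → 2² + 1² = 5
5 = (1,1)_4 → 1² + 1² = 2
2 = (2)_4 → 2² = 4
4 = (1,0)_4 → 1² + 0² = 1  — reached the fixed point 1.
1 → 1, so 1 is the first repeated value.

1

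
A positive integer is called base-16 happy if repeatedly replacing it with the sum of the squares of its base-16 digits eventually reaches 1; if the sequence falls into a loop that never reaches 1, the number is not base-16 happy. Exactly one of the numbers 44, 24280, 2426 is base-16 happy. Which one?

2426

44: 44 → 148 → 97 → 37 → 29 → 170 → 200 → 208 → 169 → 181 → 146 → 85 → 50 → 13 → 169  — repeats 169 (not base-16 happy)
24280: 24280 → 454 → 181 → 146 → 85 → 50 → 13 → 169 → 181  — repeats 181 (not base-16 happy)
2426: 2426 → 230 → 232 → 260 → 17 → 2 → 4 → 16 → 1  — reaches 1 (base-16 happy)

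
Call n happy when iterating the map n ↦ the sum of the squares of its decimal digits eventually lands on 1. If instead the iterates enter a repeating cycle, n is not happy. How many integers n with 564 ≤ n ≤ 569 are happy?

2

564: 564 → 77 → 98 → 145 → 42 → 20 → 4 → 16 → 37 → 58 → 89 → 145  — not happy
565: 565 → 86 → 100 → 1  — happy
566: 566 → 97 → 130 → 10 → 1  — happy
567: 567 → 110 → 2 → 4 → 16 → 37 → 58 → 89 → 145 → 42 → 20 → 4  — not happy
568: 568 → 125 → 30 → 9 → 81 → 65 → 61 → 37 → 58 → 89 → 145 → 42 → 20 → 4 → 16 → 37  — not happy
569: 569 → 142 → 21 → 5 → 25 → 29 → 85 → 89 → 145 → 42 → 20 → 4 → 16 → 37 → 58 → 89  — not happy
happy: 565, 566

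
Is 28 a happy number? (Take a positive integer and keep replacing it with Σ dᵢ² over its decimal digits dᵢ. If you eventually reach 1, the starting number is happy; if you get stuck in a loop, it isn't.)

happy

28 → 2² + 8² = 68
68 → 6² + 8² = 100
100 → 1² + 0² + 0² = 1  — reached 1.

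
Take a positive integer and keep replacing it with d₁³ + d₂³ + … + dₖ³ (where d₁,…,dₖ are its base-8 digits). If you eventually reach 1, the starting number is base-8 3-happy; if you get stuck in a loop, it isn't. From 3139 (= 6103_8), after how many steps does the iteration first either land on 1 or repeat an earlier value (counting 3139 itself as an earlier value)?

3

3139 = (6,1,0,3)_8 → 6³ + 1³ + 0³ + 3³ = 244
244 = (3,6,4)_8 → 3³ + 6³ + 4³ = 307
307 = (4,6,3)_8 → 4³ + 6³ + 3³ = 307  — 307 repeats.
That took 3 steps.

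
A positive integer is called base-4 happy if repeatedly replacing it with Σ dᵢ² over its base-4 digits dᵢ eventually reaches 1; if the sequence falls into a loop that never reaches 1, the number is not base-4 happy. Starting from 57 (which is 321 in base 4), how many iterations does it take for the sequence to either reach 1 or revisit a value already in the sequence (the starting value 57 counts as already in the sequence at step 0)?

57 = (3,2,1)_4 → 14
14 = (3,2)_4 → 13
13 = (3,1)_4 → 10
10 = (2,2)_4 → 8
8 = (2,0)_4 → 4
4 = (1,0)_4 → 1  — reached 1.
That took 6 steps.

6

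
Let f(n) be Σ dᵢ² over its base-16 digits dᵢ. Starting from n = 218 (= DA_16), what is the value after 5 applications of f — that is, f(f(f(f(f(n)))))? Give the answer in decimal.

218 = (13,10)_16 → 13² + 10² = 169 + 100 = 269
269 = (1,0,13)_16 → 1² + 0² + 13² = 1 + 0 + 169 = 170
170 = (10,10)_16 → 10² + 10² = 100 + 100 = 200
200 = (12,8)_16 → 12² + 8² = 144 + 64 = 208
208 = (13,0)_16 → 13² + 0² = 169 + 0 = 169

169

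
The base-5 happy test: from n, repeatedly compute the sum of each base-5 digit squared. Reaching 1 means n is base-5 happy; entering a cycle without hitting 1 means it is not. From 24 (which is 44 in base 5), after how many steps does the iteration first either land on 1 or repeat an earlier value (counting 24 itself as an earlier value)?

7

24 = (4,4)_5 → 4² + 4² = 32
32 = (1,1,2)_5 → 1² + 1² + 2² = 6
6 = (1,1)_5 → 1² + 1² = 2
2 = (2)_5 → 2² = 4
4 = (4)_5 → 4² = 16
16 = (3,1)_5 → 3² + 1² = 10
10 = (2,0)_5 → 2² + 0² = 4  — 4 repeats.
That took 7 steps.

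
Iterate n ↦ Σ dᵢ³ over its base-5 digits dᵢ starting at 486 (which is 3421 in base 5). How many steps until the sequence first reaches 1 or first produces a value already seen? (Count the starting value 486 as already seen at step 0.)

486 = (3,4,2,1)_5 → 3³ + 4³ + 2³ + 1³ = 27 + 64 + 8 + 1 = 100
100 = (4,0,0)_5 → 4³ + 0³ + 0³ = 64 + 0 + 0 = 64
64 = (2,2,4)_5 → 2³ + 2³ + 4³ = 8 + 8 + 64 = 80
80 = (3,1,0)_5 → 3³ + 1³ + 0³ = 27 + 1 + 0 = 28
28 = (1,0,3)_5 → 1³ + 0³ + 3³ = 1 + 0 + 27 = 28  — 28 repeats.
That took 5 steps.

5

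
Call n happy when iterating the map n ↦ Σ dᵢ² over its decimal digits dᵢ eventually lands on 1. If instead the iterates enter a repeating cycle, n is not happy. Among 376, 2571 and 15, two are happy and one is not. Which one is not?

15

376: 376 → 94 → 97 → 130 → 10 → 1  — reaches 1 (happy)
2571: 2571 → 79 → 130 → 10 → 1  — reaches 1 (happy)
15: 15 → 26 → 40 → 16 → 37 → 58 → 89 → 145 → 42 → 20 → 4 → 16  — repeats 16 (not happy)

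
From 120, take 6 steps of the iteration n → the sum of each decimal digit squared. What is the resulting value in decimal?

145

120 → 1² + 2² + 0² = 5
5 → 5² = 25
25 → 2² + 5² = 29
29 → 2² + 9² = 85
85 → 8² + 5² = 89
89 → 8² + 9² = 145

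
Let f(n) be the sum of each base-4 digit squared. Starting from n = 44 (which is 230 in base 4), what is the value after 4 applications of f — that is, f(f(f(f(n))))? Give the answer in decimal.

44 = (2,3,0)_4 → 2² + 3² + 0² = 13
13 = (3,1)_4 → 3² + 1² = 10
10 = (2,2)_4 → 2² + 2² = 8
8 = (2,0)_4 → 2² + 0² = 4

4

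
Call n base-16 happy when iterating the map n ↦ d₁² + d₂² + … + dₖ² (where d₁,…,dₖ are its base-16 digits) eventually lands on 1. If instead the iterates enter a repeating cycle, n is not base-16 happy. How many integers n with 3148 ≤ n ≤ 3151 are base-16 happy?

3148: 3148 → 304 → 10 → 100 → 52 → 25 → 82 → 29 → 170 → 200 → 208 → 169 → 181 → 146 → 85 → 50 → 13 → 169  (repeats 169)
3149: 3149 → 329 → 98 → 40 → 68 → 32 → 4 → 16 → 1  (reaches 1)
3150: 3150 → 356 → 53 → 34 → 8 → 64 → 16 → 1  (reaches 1)
3151: 3151 → 385 → 66 → 20 → 17 → 2 → 4 → 16 → 1  (reaches 1)
base-16 happy: 3149, 3150, 3151

3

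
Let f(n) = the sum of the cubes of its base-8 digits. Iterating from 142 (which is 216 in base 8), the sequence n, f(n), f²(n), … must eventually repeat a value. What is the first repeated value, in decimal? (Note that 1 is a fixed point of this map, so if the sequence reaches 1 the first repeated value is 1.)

142 = (2,1,6)_8 → 2³ + 1³ + 6³ = 8 + 1 + 216 = 225
225 = (3,4,1)_8 → 3³ + 4³ + 1³ = 27 + 64 + 1 = 92
92 = (1,3,4)_8 → 1³ + 3³ + 4³ = 1 + 27 + 64 = 92  — 92 already appeared earlier.

92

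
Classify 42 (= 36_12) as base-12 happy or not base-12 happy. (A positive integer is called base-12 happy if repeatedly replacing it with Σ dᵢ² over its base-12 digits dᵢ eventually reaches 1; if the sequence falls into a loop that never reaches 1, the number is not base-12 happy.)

not base-12 happy

42 = (3,6)_12 → 3² + 6² = 9 + 36 = 45
45 = (3,9)_12 → 3² + 9² = 9 + 81 = 90
90 = (7,6)_12 → 7² + 6² = 49 + 36 = 85
85 = (7,1)_12 → 7² + 1² = 49 + 1 = 50
50 = (4,2)_12 → 4² + 2² = 16 + 4 = 20
20 = (1,8)_12 → 1² + 8² = 1 + 64 = 65
65 = (5,5)_12 → 5² + 5² = 25 + 25 = 50  — 50 already seen; the sequence cycles without reaching 1.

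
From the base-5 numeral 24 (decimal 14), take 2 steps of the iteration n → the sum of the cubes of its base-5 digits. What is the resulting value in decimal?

14 = (2,4)_5 → 2³ + 4³ = 8 + 64 = 72
72 = (2,4,2)_5 → 2³ + 4³ + 2³ = 8 + 64 + 8 = 80

80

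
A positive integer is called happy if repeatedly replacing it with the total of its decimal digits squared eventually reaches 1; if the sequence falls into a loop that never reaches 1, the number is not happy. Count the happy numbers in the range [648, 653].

648: 648 → 116 → 38 → 73 → 58 → 89 → 145 → 42 → 20 → 4 → 16 → 37 → 58  — not happy
649: 649 → 133 → 19 → 82 → 68 → 100 → 1  — happy
650: 650 → 61 → 37 → 58 → 89 → 145 → 42 → 20 → 4 → 16 → 37  — not happy
651: 651 → 62 → 40 → 16 → 37 → 58 → 89 → 145 → 42 → 20 → 4 → 16  — not happy
652: 652 → 65 → 61 → 37 → 58 → 89 → 145 → 42 → 20 → 4 → 16 → 37  — not happy
653: 653 → 70 → 49 → 97 → 130 → 10 → 1  — happy
happy: 649, 653

2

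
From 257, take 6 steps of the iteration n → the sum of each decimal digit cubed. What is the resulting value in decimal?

257 → 2³ + 5³ + 7³ = 476
476 → 4³ + 7³ + 6³ = 623
623 → 6³ + 2³ + 3³ = 251
251 → 2³ + 5³ + 1³ = 134
134 → 1³ + 3³ + 4³ = 92
92 → 9³ + 2³ = 737

737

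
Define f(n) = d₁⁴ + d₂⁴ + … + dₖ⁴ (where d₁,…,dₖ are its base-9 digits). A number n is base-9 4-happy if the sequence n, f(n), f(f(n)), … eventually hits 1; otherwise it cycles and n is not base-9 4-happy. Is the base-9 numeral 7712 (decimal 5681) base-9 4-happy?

5681 = (7,7,1,2)_9 → 7⁴ + 7⁴ + 1⁴ + 2⁴ = 2401 + 2401 + 1 + 16 = 4819
4819 = (6,5,4,4)_9 → 6⁴ + 5⁴ + 4⁴ + 4⁴ = 1296 + 625 + 256 + 256 = 2433
2433 = (3,3,0,3)_9 → 3⁴ + 3⁴ + 0⁴ + 3⁴ = 81 + 81 + 0 + 81 = 243
243 = (3,0,0)_9 → 3⁴ + 0⁴ + 0⁴ = 81 + 0 + 0 = 81
81 = (1,0,0)_9 → 1⁴ + 0⁴ + 0⁴ = 1 + 0 + 0 = 1  — reached 1.

base-9 4-happy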